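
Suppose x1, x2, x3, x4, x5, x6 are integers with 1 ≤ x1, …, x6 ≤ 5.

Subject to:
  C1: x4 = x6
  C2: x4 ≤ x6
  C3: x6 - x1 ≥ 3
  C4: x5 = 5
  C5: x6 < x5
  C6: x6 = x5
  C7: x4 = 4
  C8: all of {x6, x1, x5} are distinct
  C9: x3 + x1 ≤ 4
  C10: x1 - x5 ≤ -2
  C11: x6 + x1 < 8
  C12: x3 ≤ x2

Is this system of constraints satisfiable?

Constraint 7 fixes x4 = 4 and constraint 4 fixes x5 = 5. Constraints 1 and 6 give x4 = x6 = x5, so x4 = x5. But 4 ≠ 5 — contradiction.

Unsatisfiable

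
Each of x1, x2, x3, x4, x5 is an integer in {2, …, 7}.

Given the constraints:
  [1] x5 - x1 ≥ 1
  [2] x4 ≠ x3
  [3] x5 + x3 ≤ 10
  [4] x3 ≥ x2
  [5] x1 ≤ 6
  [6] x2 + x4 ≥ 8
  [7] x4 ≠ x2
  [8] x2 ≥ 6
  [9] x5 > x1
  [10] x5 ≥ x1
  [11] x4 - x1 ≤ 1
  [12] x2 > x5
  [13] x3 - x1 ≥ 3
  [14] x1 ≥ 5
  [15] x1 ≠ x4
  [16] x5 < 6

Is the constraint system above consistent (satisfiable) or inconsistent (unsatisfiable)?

From constraints 10 and 14: x5 ≥ x1 ≥ 5. From constraints 4 and 8: x3 ≥ x2 ≥ 6. Hence x5 + x3 ≥ 11. But constraint 3 requires x5 + x3 ≤ 10, and 10 < 11. Contradiction.

Unsatisfiable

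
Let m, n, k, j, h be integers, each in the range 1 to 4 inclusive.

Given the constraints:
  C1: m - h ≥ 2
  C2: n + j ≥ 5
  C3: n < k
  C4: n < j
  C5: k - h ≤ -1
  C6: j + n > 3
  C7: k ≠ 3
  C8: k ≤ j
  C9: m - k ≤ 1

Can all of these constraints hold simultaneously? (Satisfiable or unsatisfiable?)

Constraints 1, 5, and 9 give h − k ≥ 1, k − m ≥ -1, m − h ≥ 2.
Adding all 3 inequalities: the left sides telescope to 0, and the right sides sum to 1 + (-1) + 2 = 2. So 0 ≥ 2, which is false.

Unsatisfiable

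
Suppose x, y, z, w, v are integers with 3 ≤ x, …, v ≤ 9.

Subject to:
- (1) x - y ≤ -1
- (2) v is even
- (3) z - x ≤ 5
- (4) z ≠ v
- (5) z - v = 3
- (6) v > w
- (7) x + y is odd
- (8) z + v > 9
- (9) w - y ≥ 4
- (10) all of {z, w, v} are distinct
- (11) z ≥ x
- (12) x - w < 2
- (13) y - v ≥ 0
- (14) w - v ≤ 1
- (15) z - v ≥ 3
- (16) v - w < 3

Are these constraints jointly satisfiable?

Unsatisfiable

Constraints 1, 3, 9, 14, and 15 give y − x ≥ 1, x − z ≥ -5, z − v ≥ 3, v − w ≥ -1, w − y ≥ 4.
Adding all 5 inequalities: the left sides telescope to 0, and the right sides sum to 1 + (-5) + 3 + (-1) + 4 = 2. So 0 ≥ 2, which is false.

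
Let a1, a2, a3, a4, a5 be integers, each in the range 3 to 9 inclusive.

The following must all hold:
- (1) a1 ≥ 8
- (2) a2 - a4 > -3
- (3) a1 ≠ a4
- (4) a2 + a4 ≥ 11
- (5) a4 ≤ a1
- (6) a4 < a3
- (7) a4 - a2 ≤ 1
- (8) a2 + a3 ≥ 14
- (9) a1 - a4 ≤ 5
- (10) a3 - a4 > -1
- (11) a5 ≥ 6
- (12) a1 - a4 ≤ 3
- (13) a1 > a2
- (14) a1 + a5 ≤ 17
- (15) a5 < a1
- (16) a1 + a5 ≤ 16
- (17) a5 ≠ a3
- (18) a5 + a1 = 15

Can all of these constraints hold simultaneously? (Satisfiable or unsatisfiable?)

Satisfiable

Take a1 = 8, a2 = 6, a3 = 8, a4 = 6, a5 = 7. Then constraint 2: a2 - a4 = 0; constraint 4: a2 + a4 = 12; constraint 7: a4 - a2 = 0, and every other listed constraint is also met.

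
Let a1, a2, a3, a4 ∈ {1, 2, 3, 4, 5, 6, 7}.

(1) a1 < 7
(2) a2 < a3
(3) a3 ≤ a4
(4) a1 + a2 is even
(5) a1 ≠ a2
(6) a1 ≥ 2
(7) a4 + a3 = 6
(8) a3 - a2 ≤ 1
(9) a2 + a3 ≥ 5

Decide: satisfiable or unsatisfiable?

One satisfying assignment is a1 = 4, a2 = 2, a3 = 3, a4 = 3.
For the less obvious constraints — constraint 7: a4 + a3 = 6; constraint 8: a3 - a2 = 1; constraint 9: a2 + a3 = 5 — and the others hold by inspection.

Satisfiable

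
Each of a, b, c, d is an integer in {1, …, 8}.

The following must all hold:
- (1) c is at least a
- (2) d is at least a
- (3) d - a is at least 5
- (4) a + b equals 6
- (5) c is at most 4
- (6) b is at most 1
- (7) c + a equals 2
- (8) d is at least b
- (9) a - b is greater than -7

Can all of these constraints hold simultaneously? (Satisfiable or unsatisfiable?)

From constraints 1 and 5: a ≤ c ≤ 4. From constraint 6: b ≤ 1. Hence a + b ≤ 5. But constraint 4 requires a + b = 6, and 6 > 5. Contradiction.

Unsatisfiable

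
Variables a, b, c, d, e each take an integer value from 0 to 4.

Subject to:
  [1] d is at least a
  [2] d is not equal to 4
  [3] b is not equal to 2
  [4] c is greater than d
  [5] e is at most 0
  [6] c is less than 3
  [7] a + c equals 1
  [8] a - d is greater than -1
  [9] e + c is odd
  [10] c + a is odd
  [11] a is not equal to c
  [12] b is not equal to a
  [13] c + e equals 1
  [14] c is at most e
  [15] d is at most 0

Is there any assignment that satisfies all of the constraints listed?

From constraints 1 and 15: a ≤ d ≤ 0. From constraints 5 and 14: c ≤ e ≤ 0. Hence a + c ≤ 0. But constraint 7 requires a + c = 1, and 1 > 0. Contradiction.

Unsatisfiable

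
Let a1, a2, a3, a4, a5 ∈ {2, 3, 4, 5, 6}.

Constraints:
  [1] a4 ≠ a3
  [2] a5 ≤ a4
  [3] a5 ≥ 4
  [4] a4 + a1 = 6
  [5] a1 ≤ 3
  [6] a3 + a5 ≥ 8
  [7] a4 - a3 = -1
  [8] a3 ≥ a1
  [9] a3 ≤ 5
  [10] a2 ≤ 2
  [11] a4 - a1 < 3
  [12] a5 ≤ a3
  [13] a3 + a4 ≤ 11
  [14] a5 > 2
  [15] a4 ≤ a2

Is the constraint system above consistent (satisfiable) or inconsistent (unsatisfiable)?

From constraints 2 and 3: a4 ≥ a5 and a5 ≥ 4, so a4 ≥ 4. From constraints 10 and 15: a4 ≤ a2 and a2 ≤ 2, so a4 ≤ 2. But 2 < 4, so no value of a4 works.

Unsatisfiable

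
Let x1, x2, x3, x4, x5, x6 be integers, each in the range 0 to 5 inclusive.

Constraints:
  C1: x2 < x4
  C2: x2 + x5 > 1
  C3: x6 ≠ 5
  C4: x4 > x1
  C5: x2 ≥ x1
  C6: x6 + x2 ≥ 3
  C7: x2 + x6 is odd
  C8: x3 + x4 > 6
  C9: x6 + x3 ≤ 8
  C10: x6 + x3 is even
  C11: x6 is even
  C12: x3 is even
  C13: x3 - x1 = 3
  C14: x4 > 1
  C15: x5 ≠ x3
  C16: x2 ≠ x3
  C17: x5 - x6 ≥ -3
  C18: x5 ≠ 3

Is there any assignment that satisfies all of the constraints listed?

Try x1 = 1, x2 = 1, x3 = 4, x4 = 4, x5 = 1, x6 = 4.
Check constraint 2: x2 + x5 = 2; constraint 6: x6 + x2 = 5; constraint 8: x3 + x4 = 8. The remaining constraints are straightforward to verify.

Satisfiable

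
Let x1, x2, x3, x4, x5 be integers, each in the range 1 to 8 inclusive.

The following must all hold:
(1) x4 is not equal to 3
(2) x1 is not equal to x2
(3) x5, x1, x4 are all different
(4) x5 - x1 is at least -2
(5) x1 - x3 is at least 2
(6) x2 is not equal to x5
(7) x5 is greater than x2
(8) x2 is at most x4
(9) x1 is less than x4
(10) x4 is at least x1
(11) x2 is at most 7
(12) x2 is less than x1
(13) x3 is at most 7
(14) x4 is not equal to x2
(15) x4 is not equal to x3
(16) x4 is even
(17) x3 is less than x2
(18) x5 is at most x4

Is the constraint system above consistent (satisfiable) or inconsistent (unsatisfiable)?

One satisfying assignment is x1 = 4, x2 = 3, x3 = 2, x4 = 6, x5 = 5.
For the less obvious constraints — constraint 3: values 5, 4, 6 are distinct; constraint 4: x5 - x1 = 1; constraint 5: x1 - x3 = 2 — and the others hold by inspection.

Satisfiable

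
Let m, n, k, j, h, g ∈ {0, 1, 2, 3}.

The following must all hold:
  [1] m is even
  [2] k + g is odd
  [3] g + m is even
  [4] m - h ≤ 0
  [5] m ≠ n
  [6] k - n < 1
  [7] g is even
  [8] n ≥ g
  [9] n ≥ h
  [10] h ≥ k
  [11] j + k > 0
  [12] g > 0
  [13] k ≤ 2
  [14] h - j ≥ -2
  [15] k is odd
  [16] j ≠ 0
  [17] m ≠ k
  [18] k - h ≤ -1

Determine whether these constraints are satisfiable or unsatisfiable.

Satisfiable

Try m = 0, n = 3, k = 1, j = 1, h = 2, g = 2.
Check constraint 4: m - h = -2; constraint 6: k - n = -2; constraint 11: j + k = 2. The remaining constraints are straightforward to verify.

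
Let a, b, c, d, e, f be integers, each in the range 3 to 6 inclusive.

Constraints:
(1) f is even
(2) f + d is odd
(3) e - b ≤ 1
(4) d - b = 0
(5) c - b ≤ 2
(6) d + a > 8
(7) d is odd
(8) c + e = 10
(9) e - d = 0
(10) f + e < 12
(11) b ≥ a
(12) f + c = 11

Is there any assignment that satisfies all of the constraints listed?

Satisfiable

Try a = 5, b = 5, c = 5, d = 5, e = 5, f = 6.
Check constraint 3: e - b = 0; constraint 4: d - b = 0; constraint 5: c - b = 0. The remaining constraints are straightforward to verify.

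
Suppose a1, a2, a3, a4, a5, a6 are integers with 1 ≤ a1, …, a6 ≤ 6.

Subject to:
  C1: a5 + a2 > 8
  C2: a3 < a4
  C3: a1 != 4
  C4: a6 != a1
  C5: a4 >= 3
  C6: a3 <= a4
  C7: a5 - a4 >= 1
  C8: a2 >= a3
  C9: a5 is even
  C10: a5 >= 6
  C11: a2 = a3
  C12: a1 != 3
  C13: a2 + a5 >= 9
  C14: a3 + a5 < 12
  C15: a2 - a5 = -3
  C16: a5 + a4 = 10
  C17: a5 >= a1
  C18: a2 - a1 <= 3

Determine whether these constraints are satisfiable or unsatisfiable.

Try a1 = 1, a2 = 3, a3 = 3, a4 = 4, a5 = 6, a6 = 6.
Check constraint 1: a5 + a2 = 9; constraint 7: a5 - a4 = 2; constraint 13: a2 + a5 = 9. The remaining constraints are straightforward to verify.

Satisfiable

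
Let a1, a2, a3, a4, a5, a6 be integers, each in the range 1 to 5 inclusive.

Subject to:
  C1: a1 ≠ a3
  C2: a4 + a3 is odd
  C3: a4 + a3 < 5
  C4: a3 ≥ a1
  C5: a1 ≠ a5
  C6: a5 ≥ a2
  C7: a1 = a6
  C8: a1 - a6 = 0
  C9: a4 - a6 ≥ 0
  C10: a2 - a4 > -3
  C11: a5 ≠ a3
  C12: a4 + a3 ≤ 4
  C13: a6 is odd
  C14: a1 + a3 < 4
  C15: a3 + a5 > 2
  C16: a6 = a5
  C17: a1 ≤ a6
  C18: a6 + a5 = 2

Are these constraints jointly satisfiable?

From constraints 7 and 16, a1 = a6 = a5, so a1 = a5. But constraint 5 says a1 ≠ a5. Contradiction.

Unsatisfiable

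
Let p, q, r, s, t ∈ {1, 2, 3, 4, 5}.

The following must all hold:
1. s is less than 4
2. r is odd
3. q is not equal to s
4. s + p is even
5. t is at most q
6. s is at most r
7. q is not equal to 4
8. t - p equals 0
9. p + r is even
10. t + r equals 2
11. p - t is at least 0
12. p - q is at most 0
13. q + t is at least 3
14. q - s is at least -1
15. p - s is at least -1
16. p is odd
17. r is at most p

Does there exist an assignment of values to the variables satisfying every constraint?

The assignment p = 1, q = 3, r = 1, s = 1, t = 1 works:
  constraint 8 holds since t - p = 0.
  constraint 10 holds since t + r = 2.
The rest check out directly.

Satisfiable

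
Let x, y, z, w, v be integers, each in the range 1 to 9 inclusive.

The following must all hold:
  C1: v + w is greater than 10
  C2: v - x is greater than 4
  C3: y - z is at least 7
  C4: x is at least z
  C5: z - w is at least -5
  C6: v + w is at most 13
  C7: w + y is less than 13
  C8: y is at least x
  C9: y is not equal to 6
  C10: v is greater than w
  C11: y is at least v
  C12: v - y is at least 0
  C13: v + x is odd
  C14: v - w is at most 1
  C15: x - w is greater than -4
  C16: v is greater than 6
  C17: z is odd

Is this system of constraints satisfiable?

Unsatisfiable

Constraints 3, 5, 12, and 14 give z − w ≥ -5, w − v ≥ -1, v − y ≥ 0, y − z ≥ 7.
Adding all 4 inequalities: the left sides telescope to 0, and the right sides sum to (-5) + (-1) + 0 + 7 = 1. So 0 ≥ 1, which is false.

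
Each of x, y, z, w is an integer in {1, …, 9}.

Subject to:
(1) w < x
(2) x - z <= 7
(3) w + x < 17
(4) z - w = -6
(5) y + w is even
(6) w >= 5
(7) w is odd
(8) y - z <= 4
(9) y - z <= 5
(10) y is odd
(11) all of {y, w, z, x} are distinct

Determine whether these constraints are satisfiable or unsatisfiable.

Satisfiable

One satisfying assignment is x = 8, y = 3, z = 1, w = 7.
For the less obvious constraints — constraint 2: x - z = 7; constraint 3: w + x = 15 — and the others hold by inspection.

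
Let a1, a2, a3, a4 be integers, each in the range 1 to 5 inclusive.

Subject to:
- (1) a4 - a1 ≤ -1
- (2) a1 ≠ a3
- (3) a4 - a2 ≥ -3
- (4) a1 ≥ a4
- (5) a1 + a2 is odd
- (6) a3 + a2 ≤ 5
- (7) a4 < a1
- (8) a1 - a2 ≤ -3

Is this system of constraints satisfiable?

Unsatisfiable

Constraints 1, 3, and 8 give a1 − a4 ≥ 1, a4 − a2 ≥ -3, a2 − a1 ≥ 3.
Adding all 3 inequalities: the left sides telescope to 0, and the right sides sum to 1 + (-3) + 3 = 1. So 0 ≥ 1, which is false.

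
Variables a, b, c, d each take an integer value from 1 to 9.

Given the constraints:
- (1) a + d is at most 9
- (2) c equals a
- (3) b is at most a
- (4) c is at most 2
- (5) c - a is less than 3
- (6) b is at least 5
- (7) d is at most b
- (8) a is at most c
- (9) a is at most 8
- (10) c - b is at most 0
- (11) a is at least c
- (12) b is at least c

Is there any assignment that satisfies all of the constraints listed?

Unsatisfiable

From constraints 3 and 6: a ≥ b and b ≥ 5, so a ≥ 5. From constraints 4 and 8: a ≤ c and c ≤ 2, so a ≤ 2. But 2 < 5, so no value of a works.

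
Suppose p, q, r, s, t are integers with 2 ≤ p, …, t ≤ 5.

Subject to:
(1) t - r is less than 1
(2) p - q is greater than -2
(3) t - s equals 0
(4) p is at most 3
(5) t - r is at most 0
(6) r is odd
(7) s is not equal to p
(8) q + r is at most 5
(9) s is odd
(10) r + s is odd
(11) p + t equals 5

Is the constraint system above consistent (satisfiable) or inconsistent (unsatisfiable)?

Constraint 6 makes r odd and constraint 9 makes s odd, so r + s must be even. Constraint 10 says r + s is odd — contradiction.

Unsatisfiable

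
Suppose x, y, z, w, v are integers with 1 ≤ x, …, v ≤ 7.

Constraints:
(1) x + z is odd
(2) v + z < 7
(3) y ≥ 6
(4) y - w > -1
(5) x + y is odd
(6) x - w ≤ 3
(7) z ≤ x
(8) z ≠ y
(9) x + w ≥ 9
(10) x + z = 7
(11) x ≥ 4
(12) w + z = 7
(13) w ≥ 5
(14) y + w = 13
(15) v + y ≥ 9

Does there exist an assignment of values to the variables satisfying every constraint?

Satisfiable

Take x = 6, y = 7, z = 1, w = 6, v = 5. Then constraint 2: v + z = 6; constraint 4: y - w = 1; constraint 6: x - w = 0, and every other listed constraint is also met.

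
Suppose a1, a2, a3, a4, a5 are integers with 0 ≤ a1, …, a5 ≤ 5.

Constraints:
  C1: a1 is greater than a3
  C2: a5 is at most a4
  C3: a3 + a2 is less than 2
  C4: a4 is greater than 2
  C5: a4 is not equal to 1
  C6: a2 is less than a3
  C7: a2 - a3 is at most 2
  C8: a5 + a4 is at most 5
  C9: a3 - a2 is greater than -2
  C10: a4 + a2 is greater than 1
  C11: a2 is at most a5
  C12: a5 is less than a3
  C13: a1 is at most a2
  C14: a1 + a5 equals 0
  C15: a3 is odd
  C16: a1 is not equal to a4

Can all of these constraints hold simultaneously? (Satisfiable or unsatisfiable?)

Unsatisfiable

Constraints 1, 11, 12, and 13 give a3 < a1, a1 ≤ a2, a2 ≤ a5, a5 < a3. Chaining: a3 < a1 ≤ a2 ≤ a5 < a3, which forces a3 < a3 — impossible.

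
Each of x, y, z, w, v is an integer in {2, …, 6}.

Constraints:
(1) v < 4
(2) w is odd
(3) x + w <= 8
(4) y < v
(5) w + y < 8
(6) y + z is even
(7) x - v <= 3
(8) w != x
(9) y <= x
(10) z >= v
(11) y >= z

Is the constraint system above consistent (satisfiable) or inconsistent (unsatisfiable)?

Constraints 4, 10, and 11 give v ≤ z, z ≤ y, y < v. Chaining: v ≤ z ≤ y < v, which forces v < v — impossible.

Unsatisfiable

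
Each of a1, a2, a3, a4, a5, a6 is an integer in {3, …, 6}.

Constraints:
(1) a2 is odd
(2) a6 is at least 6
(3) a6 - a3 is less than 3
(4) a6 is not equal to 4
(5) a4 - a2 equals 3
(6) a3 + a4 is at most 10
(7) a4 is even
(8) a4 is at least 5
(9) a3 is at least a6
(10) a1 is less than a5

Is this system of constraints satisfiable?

From constraints 2 and 9: a3 ≥ a6 ≥ 6. From constraint 8: a4 ≥ 5. Hence a3 + a4 ≥ 11. But constraint 6 requires a3 + a4 ≤ 10, and 10 < 11. Contradiction.

Unsatisfiable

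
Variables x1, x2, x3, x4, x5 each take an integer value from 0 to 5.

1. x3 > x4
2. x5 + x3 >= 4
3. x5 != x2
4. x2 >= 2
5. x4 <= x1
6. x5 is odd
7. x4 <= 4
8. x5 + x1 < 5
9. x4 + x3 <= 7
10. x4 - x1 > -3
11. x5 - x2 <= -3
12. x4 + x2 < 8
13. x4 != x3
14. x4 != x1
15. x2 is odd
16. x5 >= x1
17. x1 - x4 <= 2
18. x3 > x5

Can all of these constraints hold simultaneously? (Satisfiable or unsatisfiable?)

Satisfiable

Take x1 = 1, x2 = 5, x3 = 5, x4 = 0, x5 = 1. Then constraint 2: x5 + x3 = 6; constraint 8: x5 + x1 = 2, and every other listed constraint is also met.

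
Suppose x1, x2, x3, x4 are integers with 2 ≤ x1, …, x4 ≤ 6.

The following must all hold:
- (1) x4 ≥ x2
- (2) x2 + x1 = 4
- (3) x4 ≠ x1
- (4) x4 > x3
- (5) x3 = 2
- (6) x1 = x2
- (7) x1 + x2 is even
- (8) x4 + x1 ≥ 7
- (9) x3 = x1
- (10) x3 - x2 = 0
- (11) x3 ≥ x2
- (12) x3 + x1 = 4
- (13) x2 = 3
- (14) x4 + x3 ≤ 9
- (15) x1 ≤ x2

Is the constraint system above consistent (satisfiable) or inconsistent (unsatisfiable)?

Unsatisfiable

Constraint 5 fixes x3 = 2 and constraint 13 fixes x2 = 3. Constraints 6 and 9 give x3 = x1 = x2, so x3 = x2. But 2 ≠ 3 — contradiction.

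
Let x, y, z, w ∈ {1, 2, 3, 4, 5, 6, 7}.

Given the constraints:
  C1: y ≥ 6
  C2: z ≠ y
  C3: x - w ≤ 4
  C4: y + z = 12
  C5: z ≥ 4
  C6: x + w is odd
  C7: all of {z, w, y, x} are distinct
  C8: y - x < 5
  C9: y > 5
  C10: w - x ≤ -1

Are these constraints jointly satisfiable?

Satisfiable

Try x = 4, y = 7, z = 5, w = 3.
Check constraint 3: x - w = 1; constraint 4: y + z = 12. The remaining constraints are straightforward to verify.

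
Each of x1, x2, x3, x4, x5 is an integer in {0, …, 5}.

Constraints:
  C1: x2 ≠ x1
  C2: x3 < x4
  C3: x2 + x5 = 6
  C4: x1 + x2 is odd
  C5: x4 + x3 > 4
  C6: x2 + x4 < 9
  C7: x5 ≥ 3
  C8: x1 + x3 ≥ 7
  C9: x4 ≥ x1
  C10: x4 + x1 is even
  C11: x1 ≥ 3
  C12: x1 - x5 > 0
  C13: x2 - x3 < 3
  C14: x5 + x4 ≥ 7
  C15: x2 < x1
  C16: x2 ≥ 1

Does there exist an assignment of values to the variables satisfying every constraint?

Satisfiable

The assignment x1 = 5, x2 = 2, x3 = 2, x4 = 5, x5 = 4 works:
  constraint 3 holds since x2 + x5 = 6.
  constraint 5 holds since x4 + x3 = 7.
The rest check out directly.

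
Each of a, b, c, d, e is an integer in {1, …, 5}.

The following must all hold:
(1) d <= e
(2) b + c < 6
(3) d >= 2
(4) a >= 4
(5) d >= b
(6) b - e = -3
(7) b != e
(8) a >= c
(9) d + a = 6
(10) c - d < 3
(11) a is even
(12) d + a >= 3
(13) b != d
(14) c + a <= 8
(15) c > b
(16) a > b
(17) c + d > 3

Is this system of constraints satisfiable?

Satisfiable

The assignment a = 4, b = 1, c = 2, d = 2, e = 4 works:
  constraint 2 holds since b + c = 3.
  constraint 6 holds since b - e = -3.
The rest check out directly.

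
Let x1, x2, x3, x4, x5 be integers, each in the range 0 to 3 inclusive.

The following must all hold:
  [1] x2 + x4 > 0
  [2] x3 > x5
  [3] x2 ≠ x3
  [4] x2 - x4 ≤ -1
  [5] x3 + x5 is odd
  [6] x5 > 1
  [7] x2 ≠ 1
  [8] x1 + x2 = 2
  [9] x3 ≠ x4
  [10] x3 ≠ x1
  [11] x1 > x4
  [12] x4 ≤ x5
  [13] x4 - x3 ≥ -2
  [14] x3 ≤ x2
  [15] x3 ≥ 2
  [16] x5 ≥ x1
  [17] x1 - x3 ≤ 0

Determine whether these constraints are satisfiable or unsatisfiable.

Unsatisfiable

Constraints 2, 4, 11, 14, and 16 give x1 ≤ x5, x5 < x3, x3 ≤ x2, x2 < x4, x4 < x1. Chaining: x1 ≤ x5 < x3 ≤ x2 < x4 < x1, which forces x1 < x1 — impossible.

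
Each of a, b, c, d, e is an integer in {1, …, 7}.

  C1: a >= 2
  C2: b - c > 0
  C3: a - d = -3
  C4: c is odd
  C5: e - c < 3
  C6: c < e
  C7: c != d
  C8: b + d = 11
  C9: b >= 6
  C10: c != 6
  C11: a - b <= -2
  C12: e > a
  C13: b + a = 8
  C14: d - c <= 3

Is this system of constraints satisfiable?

Satisfiable

Setting (a, b, c, d, e) = (2, 6, 3, 5, 4) satisfies everything: constraint 2: b - c = 3; constraint 3: a - d = -3, and the others follow.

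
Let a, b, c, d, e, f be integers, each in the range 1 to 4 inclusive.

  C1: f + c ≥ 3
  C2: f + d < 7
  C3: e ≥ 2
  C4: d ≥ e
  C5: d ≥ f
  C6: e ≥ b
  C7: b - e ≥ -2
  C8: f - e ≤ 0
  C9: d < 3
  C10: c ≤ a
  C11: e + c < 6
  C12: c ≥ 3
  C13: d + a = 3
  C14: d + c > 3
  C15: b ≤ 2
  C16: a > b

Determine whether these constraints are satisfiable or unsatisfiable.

Unsatisfiable

From constraints 3 and 4: d ≥ e ≥ 2. From constraints 10 and 12: a ≥ c ≥ 3. Hence d + a ≥ 5. But constraint 13 requires d + a = 3, and 3 < 5. Contradiction.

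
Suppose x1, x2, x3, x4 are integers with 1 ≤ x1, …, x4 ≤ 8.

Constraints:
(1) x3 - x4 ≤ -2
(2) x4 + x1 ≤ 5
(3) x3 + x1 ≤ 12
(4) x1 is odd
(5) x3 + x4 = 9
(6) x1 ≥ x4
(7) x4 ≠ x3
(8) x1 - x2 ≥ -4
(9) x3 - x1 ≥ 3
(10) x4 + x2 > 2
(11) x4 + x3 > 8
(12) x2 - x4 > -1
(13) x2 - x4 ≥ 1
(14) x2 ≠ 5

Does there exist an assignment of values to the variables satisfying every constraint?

Constraints 1, 8, 9, and 13 give x4 − x3 ≥ 2, x3 − x1 ≥ 3, x1 − x2 ≥ -4, x2 − x4 ≥ 1.
Adding all 4 inequalities: the left sides telescope to 0, and the right sides sum to 2 + 3 + (-4) + 1 = 2. So 0 ≥ 2, which is false.

Unsatisfiable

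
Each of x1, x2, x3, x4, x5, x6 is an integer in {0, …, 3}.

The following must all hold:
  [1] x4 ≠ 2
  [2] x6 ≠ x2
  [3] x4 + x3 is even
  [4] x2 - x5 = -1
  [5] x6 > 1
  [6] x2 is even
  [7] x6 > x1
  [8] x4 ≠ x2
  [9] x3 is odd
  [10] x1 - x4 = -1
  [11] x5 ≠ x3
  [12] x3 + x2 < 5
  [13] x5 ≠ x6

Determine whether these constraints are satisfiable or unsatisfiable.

The assignment x1 = 2, x2 = 0, x3 = 3, x4 = 3, x5 = 1, x6 = 3 works:
  constraint 4 holds since x2 - x5 = -1.
  constraint 10 holds since x1 - x4 = -1.
  constraint 12 holds since x3 + x2 = 3.
The rest check out directly.

Satisfiable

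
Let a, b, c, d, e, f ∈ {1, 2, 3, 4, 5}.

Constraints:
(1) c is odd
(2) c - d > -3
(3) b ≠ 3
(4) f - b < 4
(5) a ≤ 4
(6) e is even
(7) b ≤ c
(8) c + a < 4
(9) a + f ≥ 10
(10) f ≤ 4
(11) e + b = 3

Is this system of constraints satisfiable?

From constraint 5: a ≤ 4. From constraint 10: f ≤ 4. Hence a + f ≤ 8. But constraint 9 requires a + f ≥ 10, and 10 > 8. Contradiction.

Unsatisfiable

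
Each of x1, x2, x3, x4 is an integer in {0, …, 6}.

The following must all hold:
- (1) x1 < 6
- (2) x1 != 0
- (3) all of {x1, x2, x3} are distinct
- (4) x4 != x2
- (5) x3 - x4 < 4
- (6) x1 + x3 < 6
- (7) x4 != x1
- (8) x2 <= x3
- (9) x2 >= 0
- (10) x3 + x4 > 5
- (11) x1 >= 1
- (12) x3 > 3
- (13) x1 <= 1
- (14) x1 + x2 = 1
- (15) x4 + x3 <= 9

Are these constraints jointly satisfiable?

Setting (x1, x2, x3, x4) = (1, 0, 4, 3) satisfies everything: constraint 5: x3 - x4 = 1; constraint 6: x1 + x3 = 5; constraint 10: x3 + x4 = 7, and the others follow.

Satisfiable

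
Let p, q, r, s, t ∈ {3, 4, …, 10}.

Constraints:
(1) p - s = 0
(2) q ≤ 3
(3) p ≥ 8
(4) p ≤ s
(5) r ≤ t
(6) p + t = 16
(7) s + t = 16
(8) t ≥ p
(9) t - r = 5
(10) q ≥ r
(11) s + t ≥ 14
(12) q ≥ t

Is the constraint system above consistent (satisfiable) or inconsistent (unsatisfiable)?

Unsatisfiable

From constraints 3 and 8: t ≥ p and p ≥ 8, so t ≥ 8. From constraints 2 and 12: t ≤ q and q ≤ 3, so t ≤ 3. But 3 < 8, so no value of t works.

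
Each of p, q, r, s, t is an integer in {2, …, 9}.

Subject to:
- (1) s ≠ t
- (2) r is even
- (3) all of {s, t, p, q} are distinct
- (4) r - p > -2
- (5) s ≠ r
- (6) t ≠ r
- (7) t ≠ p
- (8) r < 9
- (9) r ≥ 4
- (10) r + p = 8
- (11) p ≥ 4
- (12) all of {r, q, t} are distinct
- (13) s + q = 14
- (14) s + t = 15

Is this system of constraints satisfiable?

One satisfying assignment is p = 4, q = 8, r = 4, s = 6, t = 9.
For the less obvious constraints — constraint 4: r - p = 0; constraint 10: r + p = 8; constraint 13: s + q = 14 — and the others hold by inspection.

Satisfiable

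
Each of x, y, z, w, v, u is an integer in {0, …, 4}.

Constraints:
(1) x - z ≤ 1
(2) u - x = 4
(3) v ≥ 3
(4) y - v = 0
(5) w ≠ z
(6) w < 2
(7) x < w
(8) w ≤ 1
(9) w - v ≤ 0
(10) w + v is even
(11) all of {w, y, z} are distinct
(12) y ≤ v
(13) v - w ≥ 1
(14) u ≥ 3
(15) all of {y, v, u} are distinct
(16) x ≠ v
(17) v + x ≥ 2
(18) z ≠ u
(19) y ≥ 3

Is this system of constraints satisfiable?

Unsatisfiable

Constraints 3, 14, and 19 confine each of y, v, u to the 2 values {3, 4} (the domain already gives each ≤ 4).
Constraint 15 requires all 3 of them to be distinct, but only 2 values are available — impossible by the pigeonhole principle.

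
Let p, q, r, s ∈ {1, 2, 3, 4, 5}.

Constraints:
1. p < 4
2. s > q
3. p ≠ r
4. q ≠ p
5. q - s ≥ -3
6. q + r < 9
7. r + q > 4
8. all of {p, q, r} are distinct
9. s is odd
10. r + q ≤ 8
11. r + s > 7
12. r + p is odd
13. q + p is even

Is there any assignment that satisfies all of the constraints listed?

Satisfiable

The assignment p = 1, q = 3, r = 4, s = 5 works:
  constraint 5 holds since q - s = -2.
  constraint 6 holds since q + r = 7.
The rest check out directly.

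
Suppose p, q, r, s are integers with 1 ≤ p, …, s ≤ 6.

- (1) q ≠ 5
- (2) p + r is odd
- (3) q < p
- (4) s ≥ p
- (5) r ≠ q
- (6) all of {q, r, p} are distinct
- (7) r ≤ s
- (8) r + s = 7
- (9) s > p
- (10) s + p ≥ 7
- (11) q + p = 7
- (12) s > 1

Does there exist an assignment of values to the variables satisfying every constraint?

The assignment p = 4, q = 3, r = 1, s = 6 works:
  constraint 8 holds since r + s = 7.
  constraint 10 holds since s + p = 10.
The rest check out directly.

Satisfiable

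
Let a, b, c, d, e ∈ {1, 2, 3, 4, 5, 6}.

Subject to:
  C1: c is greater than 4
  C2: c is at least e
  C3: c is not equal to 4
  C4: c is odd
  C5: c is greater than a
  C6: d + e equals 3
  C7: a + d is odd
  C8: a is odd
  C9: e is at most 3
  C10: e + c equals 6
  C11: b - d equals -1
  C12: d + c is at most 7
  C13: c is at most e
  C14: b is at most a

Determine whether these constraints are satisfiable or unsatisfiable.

From constraint 1: c ≥ 5. From constraints 9 and 13: c ≤ e and e ≤ 3, so c ≤ 3. But 3 < 5, so no value of c works.

Unsatisfiable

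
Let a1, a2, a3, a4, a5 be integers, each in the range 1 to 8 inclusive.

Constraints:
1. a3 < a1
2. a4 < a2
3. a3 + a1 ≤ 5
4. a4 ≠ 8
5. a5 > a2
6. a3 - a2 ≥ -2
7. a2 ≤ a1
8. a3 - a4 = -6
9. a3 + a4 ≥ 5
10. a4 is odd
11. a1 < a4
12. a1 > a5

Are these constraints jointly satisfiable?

Unsatisfiable

Constraints 2, 5, 11, and 12 give a5 < a1, a1 < a4, a4 < a2, a2 < a5. Chaining: a5 < a1 < a4 < a2 < a5, which forces a5 < a5 — impossible.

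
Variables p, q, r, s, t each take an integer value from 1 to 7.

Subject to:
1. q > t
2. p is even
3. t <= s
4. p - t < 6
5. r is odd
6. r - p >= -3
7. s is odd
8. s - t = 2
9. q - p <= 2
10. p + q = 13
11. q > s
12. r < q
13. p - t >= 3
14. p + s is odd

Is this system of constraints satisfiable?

One satisfying assignment is p = 6, q = 7, r = 5, s = 5, t = 3.
For the less obvious constraints — constraint 4: p - t = 3; constraint 6: r - p = -1 — and the others hold by inspection.

Satisfiable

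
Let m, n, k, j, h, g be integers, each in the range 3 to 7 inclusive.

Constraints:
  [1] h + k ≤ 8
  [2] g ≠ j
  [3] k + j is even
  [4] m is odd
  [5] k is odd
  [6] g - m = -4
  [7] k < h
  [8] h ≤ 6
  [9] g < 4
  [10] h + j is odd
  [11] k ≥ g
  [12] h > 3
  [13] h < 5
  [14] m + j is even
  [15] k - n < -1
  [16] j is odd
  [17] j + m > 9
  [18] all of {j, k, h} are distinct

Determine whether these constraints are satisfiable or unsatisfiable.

Try m = 7, n = 7, k = 3, j = 5, h = 4, g = 3.
Check constraint 1: h + k = 7; constraint 6: g - m = -4. The remaining constraints are straightforward to verify.

Satisfiable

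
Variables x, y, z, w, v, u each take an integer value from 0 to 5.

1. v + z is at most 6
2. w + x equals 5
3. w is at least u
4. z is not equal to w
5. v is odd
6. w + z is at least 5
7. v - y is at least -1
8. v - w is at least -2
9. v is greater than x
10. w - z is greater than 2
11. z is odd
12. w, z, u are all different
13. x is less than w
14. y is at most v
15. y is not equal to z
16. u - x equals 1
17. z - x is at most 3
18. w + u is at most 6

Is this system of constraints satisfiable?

Satisfiable

The assignment x = 1, y = 5, z = 1, w = 4, v = 5, u = 2 works:
  constraint 1 holds since v + z = 6.
  constraint 2 holds since w + x = 5.
  constraint 6 holds since w + z = 5.
The rest check out directly.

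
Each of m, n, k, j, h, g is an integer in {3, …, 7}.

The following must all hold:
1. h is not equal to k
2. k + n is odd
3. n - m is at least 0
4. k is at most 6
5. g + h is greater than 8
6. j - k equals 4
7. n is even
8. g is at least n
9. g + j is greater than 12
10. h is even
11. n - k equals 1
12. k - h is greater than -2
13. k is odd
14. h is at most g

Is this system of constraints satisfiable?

Satisfiable

Try m = 3, n = 4, k = 3, j = 7, h = 4, g = 7.
Check constraint 3: n - m = 1; constraint 5: g + h = 11. The remaining constraints are straightforward to verify.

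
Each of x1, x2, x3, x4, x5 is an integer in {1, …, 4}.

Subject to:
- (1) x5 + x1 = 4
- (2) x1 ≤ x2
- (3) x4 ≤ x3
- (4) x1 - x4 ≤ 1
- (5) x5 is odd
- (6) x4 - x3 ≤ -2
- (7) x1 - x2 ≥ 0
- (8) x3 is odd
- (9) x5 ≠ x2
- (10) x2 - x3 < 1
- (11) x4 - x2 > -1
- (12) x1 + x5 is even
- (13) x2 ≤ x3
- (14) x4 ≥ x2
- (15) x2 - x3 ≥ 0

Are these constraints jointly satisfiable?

Constraints 4, 6, 7, and 15 give x2 − x3 ≥ 0, x3 − x4 ≥ 2, x4 − x1 ≥ -1, x1 − x2 ≥ 0.
Adding all 4 inequalities: the left sides telescope to 0, and the right sides sum to 0 + 2 + (-1) + 0 = 1. So 0 ≥ 1, which is false.

Unsatisfiable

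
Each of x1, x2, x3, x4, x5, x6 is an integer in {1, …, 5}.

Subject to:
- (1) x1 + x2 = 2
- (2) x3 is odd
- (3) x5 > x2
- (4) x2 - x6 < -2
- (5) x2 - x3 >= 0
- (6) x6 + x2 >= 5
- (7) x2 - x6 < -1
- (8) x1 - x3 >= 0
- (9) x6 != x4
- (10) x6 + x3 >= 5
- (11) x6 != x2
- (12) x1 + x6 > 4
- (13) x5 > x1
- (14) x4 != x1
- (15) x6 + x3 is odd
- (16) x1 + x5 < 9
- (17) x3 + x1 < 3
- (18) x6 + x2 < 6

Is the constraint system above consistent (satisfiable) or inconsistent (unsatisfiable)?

Setting (x1, x2, x3, x4, x5, x6) = (1, 1, 1, 3, 5, 4) satisfies everything: constraint 1: x1 + x2 = 2; constraint 4: x2 - x6 = -3; constraint 5: x2 - x3 = 0, and the others follow.

Satisfiable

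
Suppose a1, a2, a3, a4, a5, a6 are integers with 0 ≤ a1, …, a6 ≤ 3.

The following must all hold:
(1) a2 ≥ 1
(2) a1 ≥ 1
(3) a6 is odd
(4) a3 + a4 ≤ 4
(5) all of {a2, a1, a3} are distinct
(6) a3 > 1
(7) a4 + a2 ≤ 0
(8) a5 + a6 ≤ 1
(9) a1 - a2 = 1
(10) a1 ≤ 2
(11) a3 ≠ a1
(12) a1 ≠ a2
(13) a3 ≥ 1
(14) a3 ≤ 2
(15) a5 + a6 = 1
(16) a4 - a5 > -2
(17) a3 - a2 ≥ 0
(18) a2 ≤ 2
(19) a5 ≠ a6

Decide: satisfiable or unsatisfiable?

Constraints 1, 2, 10, 13, 14, and 18 confine each of a2, a1, a3 to the 2 values {1, 2}.
Constraint 5 requires all 3 of them to be distinct, but only 2 values are available — impossible by the pigeonhole principle.

Unsatisfiable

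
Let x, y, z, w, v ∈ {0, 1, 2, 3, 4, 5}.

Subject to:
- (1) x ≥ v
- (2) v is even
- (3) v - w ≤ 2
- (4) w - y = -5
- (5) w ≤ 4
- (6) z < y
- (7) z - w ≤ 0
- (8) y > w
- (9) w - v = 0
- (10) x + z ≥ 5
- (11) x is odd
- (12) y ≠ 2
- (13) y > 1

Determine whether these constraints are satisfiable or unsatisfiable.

Satisfiable

Try x = 5, y = 5, z = 0, w = 0, v = 0.
Check constraint 3: v - w = 0; constraint 4: w - y = -5; constraint 7: z - w = 0. The remaining constraints are straightforward to verify.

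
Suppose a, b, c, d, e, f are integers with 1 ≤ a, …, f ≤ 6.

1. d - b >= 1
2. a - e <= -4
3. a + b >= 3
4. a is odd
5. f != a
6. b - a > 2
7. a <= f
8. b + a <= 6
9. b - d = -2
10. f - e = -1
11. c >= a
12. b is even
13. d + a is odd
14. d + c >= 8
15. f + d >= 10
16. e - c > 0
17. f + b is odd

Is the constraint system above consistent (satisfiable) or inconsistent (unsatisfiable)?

Satisfiable

The assignment a = 1, b = 4, c = 5, d = 6, e = 6, f = 5 works:
  constraint 1 holds since d - b = 2.
  constraint 2 holds since a - e = -5.
The rest check out directly.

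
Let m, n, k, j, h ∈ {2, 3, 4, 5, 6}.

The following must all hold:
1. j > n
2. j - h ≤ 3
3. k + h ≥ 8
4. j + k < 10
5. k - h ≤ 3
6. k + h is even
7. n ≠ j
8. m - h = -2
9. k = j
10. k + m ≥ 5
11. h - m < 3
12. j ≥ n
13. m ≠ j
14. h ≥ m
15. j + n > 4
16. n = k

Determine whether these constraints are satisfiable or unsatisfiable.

From constraints 9 and 16, n = k = j, so n = j. But constraint 7 says n ≠ j. Contradiction.

Unsatisfiable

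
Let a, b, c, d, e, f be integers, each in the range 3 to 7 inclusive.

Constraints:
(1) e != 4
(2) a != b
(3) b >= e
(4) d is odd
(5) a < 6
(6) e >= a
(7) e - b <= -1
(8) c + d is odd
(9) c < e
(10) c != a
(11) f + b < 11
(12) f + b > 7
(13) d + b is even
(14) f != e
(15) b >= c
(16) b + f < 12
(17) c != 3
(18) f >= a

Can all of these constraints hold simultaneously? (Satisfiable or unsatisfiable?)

Take a = 3, b = 7, c = 4, d = 7, e = 6, f = 3. Then constraint 7: e - b = -1; constraint 11: f + b = 10, and every other listed constraint is also met.

Satisfiable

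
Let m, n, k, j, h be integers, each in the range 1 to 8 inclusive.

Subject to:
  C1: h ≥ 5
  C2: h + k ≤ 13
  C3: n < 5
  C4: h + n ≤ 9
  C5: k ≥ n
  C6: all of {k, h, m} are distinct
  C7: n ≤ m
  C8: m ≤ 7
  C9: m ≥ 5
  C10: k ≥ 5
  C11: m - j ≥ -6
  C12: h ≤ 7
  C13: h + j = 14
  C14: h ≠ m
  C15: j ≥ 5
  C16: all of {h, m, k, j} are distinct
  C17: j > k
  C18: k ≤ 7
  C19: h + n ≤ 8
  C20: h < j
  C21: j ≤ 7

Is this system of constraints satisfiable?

Unsatisfiable

Constraints 1, 8, 9, 10, 12, 15, 18, and 21 confine each of h, m, k, j to the 3 values {5, …, 7}.
Constraint 16 requires all 4 of them to be distinct, but only 3 values are available — impossible by the pigeonhole principle.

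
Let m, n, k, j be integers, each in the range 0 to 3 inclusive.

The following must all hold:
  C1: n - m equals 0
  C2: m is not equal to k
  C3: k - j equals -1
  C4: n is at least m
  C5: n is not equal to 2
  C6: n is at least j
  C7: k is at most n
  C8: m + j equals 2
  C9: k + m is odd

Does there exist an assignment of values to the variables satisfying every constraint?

Try m = 1, n = 1, k = 0, j = 1.
Check constraint 1: n - m = 0; constraint 3: k - j = -1. The remaining constraints are straightforward to verify.

Satisfiable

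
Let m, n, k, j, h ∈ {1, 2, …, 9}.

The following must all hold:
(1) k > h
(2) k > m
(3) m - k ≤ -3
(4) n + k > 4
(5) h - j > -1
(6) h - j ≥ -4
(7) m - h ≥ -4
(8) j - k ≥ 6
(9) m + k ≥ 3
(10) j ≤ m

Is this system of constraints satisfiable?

Unsatisfiable

Constraints 3, 6, 7, and 8 give h − j ≥ -4, j − k ≥ 6, k − m ≥ 3, m − h ≥ -4.
Adding all 4 inequalities: the left sides telescope to 0, and the right sides sum to (-4) + 6 + 3 + (-4) = 1. So 0 ≥ 1, which is false.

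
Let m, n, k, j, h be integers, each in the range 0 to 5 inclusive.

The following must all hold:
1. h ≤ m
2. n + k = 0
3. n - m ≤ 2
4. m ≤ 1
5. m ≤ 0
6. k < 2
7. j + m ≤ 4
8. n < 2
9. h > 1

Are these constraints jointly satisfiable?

From constraint 9: h ≥ 2. From constraints 1 and 5: h ≤ m and m ≤ 0, so h ≤ 0. But 0 < 2, so no value of h works.

Unsatisfiable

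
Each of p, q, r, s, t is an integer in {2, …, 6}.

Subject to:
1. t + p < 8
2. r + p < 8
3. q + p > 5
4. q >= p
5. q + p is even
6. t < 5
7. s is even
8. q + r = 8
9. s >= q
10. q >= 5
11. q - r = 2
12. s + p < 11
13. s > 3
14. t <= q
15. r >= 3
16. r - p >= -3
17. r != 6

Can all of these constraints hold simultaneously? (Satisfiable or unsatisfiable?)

Try p = 3, q = 5, r = 3, s = 6, t = 4.
Check constraint 1: t + p = 7; constraint 2: r + p = 6; constraint 3: q + p = 8. The remaining constraints are straightforward to verify.

Satisfiable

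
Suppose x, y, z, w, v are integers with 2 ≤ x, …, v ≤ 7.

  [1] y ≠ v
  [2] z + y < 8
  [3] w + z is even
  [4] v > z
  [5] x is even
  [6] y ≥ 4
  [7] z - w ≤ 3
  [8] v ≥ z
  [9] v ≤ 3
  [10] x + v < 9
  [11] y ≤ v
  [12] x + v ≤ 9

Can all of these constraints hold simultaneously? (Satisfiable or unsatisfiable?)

Unsatisfiable

From constraints 6 and 11: v ≥ y and y ≥ 4, so v ≥ 4. From constraint 9: v ≤ 3. But 3 < 4, so no value of v works.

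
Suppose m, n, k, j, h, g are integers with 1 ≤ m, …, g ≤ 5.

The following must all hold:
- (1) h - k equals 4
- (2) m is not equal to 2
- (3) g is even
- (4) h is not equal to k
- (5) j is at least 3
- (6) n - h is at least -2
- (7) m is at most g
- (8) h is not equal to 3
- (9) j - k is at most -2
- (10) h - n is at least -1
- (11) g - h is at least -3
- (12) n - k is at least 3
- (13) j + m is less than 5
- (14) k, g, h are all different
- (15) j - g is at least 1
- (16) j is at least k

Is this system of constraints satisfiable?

Constraints 9, 10, 11, 12, and 15 give j − g ≥ 1, g − h ≥ -3, h − n ≥ -1, n − k ≥ 3, k − j ≥ 2.
Adding all 5 inequalities: the left sides telescope to 0, and the right sides sum to 1 + (-3) + (-1) + 3 + 2 = 2. So 0 ≥ 2, which is false.

Unsatisfiable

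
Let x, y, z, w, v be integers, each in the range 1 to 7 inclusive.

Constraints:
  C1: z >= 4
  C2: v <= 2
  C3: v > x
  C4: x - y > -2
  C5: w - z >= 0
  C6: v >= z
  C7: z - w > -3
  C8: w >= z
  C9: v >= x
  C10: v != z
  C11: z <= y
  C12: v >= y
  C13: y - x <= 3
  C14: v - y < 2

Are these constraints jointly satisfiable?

Unsatisfiable

From constraints 1 and 11: y ≥ z and z ≥ 4, so y ≥ 4. From constraints 2 and 12: y ≤ v and v ≤ 2, so y ≤ 2. But 2 < 4, so no value of y works.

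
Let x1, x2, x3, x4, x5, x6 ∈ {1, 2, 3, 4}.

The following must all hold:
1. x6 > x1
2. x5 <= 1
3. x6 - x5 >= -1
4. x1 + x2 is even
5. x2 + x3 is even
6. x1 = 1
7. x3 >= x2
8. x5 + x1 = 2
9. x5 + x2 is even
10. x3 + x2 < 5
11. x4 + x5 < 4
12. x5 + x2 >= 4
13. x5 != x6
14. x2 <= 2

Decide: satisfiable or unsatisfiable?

From constraint 2: x5 ≤ 1. From constraint 14: x2 ≤ 2. Hence x5 + x2 ≤ 3. But constraint 12 requires x5 + x2 ≥ 4, and 4 > 3. Contradiction.

Unsatisfiable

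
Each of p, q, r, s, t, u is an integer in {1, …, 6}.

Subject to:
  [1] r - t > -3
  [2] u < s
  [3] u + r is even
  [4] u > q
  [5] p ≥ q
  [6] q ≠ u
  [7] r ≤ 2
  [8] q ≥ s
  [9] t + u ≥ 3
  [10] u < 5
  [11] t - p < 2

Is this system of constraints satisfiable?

Unsatisfiable

Constraints 2, 4, and 8 give u < s, s ≤ q, q < u. Chaining: u < s ≤ q < u, which forces u < u — impossible.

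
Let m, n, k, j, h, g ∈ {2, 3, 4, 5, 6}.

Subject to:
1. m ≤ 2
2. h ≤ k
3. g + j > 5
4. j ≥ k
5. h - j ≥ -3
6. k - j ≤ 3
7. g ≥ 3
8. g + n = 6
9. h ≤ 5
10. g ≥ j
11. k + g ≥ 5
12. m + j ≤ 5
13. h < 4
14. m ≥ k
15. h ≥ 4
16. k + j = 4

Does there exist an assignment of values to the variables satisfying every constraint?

From constraints 2 and 15: k ≥ h and h ≥ 4, so k ≥ 4. From constraints 1 and 14: k ≤ m and m ≤ 2, so k ≤ 2. But 2 < 4, so no value of k works.

Unsatisfiable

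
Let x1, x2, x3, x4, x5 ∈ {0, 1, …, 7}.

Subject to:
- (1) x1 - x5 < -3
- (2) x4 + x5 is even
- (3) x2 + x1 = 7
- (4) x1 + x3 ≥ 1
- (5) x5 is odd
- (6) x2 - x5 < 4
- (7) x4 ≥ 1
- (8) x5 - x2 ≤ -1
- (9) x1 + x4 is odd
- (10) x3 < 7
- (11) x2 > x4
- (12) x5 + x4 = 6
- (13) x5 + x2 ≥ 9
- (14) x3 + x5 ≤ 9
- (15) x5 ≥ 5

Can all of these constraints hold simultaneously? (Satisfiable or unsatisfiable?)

Satisfiable

One satisfying assignment is x1 = 0, x2 = 7, x3 = 2, x4 = 1, x5 = 5.
For the less obvious constraints — constraint 1: x1 - x5 = -5; constraint 3: x2 + x1 = 7 — and the others hold by inspection.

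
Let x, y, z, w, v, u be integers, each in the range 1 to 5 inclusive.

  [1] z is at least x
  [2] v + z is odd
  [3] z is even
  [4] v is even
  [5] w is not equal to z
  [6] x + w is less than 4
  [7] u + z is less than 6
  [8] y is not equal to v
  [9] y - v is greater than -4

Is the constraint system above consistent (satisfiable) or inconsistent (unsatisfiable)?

Unsatisfiable

Constraint 4 makes v even and constraint 3 makes z even, so v + z must be even. Constraint 2 says v + z is odd — contradiction.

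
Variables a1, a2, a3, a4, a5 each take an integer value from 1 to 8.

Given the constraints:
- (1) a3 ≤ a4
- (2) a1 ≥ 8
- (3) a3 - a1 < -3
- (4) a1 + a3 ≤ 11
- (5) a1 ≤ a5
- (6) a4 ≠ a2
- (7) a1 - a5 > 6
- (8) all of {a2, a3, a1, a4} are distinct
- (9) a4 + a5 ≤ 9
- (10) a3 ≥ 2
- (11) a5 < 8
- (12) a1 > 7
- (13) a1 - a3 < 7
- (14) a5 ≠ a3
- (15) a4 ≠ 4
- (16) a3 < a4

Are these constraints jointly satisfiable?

Unsatisfiable

From constraints 1 and 10: a4 ≥ a3 ≥ 2. From constraints 2 and 5: a5 ≥ a1 ≥ 8. Hence a4 + a5 ≥ 10. But constraint 9 requires a4 + a5 ≤ 9, and 9 < 10. Contradiction.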